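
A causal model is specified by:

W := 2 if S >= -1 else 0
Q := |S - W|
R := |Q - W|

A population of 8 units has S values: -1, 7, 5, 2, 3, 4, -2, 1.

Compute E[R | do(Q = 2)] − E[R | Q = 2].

-0.75

The intervention sets Q=2 in all 8 units regardless of S. Recomputing R per unit gives 0, 0, 0, 0, 0, 0, 2, 0; average 0.25.
Observing Q=2 restricts to units where Q's equation naturally yields 2: S ∈ {4, -2}. In that subpopulation R = 0, 2, mean 1.
Difference = 0.25 − 1 = -0.75.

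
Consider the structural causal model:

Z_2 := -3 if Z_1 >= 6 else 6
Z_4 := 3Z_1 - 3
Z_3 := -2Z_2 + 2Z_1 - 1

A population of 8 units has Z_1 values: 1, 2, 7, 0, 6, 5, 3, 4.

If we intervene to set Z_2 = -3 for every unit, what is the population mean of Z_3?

12

Every unit gets Z_2=-3 under the intervention. Z_3 values become 7, 9, 19, 5, 17, 15, 11, 13; E[Z_3|do(Z_2=-3)] = 12.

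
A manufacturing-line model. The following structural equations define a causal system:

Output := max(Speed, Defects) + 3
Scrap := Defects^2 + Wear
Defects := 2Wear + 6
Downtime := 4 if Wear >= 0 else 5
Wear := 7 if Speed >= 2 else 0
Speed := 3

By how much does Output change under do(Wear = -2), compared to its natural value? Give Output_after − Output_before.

-17

do(Wear=-2) replaces the equation Wear := 7 if Speed >= 2 else 0 with the constant Wear = -2.
Defects = 2Wear + 6  [with Wear=-2]  = 2
Output = max(Speed, Defects) + 3  [with Speed=3, Defects=2]  = 6
Without intervention: Wear = 7 if Speed >= 2 else 0  [with Speed=3]  = 7; Defects = 2Wear + 6  [with Wear=7]  = 20; Output = max(Speed, Defects) + 3  [with Speed=3, Defects=20]  = 23.
Change = 6 − 23 = -17.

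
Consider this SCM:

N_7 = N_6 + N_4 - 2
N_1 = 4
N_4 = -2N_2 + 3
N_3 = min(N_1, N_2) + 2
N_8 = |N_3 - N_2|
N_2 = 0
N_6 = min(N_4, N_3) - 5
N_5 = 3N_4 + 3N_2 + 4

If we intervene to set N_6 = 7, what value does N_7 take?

8

Intervening sets N_6 = 7 and removes its equation (N_6 = min(N_4, N_3) - 5).
N_4 = -2N_2 + 3  [with N_2=0]  = 3
N_7 = N_6 + N_4 - 2  [with N_6=7, N_4=3]  = 8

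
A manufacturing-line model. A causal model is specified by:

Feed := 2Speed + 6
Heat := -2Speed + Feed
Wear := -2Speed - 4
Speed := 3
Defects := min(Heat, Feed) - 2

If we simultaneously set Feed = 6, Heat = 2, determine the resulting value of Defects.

0

Under do(Feed = 6, Heat = 2), each intervened variable's structural equation is replaced by its fixed value.
Defects = min(Heat, Feed) - 2  [with Heat=2, Feed=6]  = 0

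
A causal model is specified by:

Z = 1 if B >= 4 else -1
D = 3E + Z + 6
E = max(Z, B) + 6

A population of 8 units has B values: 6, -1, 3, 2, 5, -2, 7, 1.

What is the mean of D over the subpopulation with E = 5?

20

Observing E=5 restricts to units where E's equation naturally yields 5: B ∈ {-1, -2}. In that subpopulation D = 20, 20, mean 20.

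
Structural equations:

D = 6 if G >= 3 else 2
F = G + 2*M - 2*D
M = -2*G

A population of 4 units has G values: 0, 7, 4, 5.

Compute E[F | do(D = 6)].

-24

The intervention sets D=6 in all 4 units regardless of G. Recomputing F per unit gives -12, -33, -24, -27; average -24.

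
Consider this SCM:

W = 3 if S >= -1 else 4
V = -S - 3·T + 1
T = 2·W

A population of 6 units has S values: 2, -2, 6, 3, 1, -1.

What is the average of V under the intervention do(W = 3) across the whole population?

do(W=3) breaks W's dependence on S. With W=3 fixed, V across the units is -19, -15, -23, -20, -18, -16, mean -18.5.

-18.5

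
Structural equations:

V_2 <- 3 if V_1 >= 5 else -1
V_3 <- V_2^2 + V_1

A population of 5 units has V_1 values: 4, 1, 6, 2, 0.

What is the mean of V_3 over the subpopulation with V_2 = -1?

2.75

Conditioning on V_2=-1 selects the 4 unit(s) with V_1 ∈ {4, 1, 2, 0}. Their V_3 values: 5, 2, 3, 1. Mean = 2.75.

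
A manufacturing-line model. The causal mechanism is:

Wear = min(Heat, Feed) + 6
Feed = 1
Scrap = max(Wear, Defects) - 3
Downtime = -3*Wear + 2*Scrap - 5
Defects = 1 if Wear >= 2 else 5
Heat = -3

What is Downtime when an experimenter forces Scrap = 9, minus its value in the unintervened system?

18

The intervention breaks the incoming arrows to Scrap: Scrap = max(Wear, Defects) - 3 no longer applies, and Scrap = 9.
Wear = min(Heat, Feed) + 6  [with Heat=-3, Feed=1]  = 3
Downtime = -3*Wear + 2*Scrap - 5  [with Wear=3, Scrap=9]  = 4
Without intervention: Wear = min(Heat, Feed) + 6  [with Heat=-3, Feed=1]  = 3; Defects = 1 if Wear >= 2 else 5  [with Wear=3]  = 1; Scrap = max(Wear, Defects) - 3  [with Wear=3, Defects=1]  = 0; Downtime = -3*Wear + 2*Scrap - 5  [with Wear=3, Scrap=0]  = -14.
Change = 4 − (-14) = 18.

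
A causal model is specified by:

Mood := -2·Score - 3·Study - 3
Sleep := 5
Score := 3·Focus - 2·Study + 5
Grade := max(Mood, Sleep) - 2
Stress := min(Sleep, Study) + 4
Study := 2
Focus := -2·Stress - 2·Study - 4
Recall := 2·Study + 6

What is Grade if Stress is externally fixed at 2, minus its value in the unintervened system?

The intervention breaks the incoming arrows to Stress: Stress := min(Sleep, Study) + 4 no longer applies, and Stress = 2.
Focus = -2·Stress - 2·Study - 4  [with Stress=2, Study=2]  = -12
Score = 3·Focus - 2·Study + 5  [with Focus=-12, Study=2]  = -35
Mood = -2·Score - 3·Study - 3  [with Score=-35, Study=2]  = 61
Grade = max(Mood, Sleep) - 2  [with Mood=61, Sleep=5]  = 59
Without intervention: Stress = min(Sleep, Study) + 4  [with Sleep=5, Study=2]  = 6; Focus = -2·Stress - 2·Study - 4  [with Stress=6, Study=2]  = -20; Score = 3·Focus - 2·Study + 5  [with Focus=-20, Study=2]  = -59; Mood = -2·Score - 3·Study - 3  [with Score=-59, Study=2]  = 109; Grade = max(Mood, Sleep) - 2  [with Mood=109, Sleep=5]  = 107.
Change = 59 − 107 = -48.

-48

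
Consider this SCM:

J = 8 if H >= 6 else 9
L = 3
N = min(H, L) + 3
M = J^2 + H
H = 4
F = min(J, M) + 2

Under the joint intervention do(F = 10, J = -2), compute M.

8

Setting F = 10, J = -2 by intervention discards those variables' equations.
M = J^2 + H  [with J=-2, H=4]  = 8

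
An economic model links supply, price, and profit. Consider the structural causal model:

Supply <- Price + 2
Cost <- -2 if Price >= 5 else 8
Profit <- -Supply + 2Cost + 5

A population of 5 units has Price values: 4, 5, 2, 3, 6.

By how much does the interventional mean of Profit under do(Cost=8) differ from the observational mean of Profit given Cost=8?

-1

The intervention sets Cost=8 in all 5 units regardless of Price. Recomputing Profit per unit gives 15, 14, 17, 16, 13; average 15.
E[Profit|Cost=8] averages over only the 3 units with Cost=8 (Price = 4, 2, 3): Profit = 15, 17, 16, mean 16.
Difference = 15 − 16 = -1.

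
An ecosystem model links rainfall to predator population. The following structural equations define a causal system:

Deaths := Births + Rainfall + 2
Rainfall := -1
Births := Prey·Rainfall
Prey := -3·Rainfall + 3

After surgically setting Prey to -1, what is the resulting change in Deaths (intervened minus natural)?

7

Under do(Prey=-1), the mechanism Prey := -3·Rainfall + 3 is discarded; Prey is fixed at -1.
Births = Prey·Rainfall  [with Prey=-1, Rainfall=-1]  = 1
Deaths = Births + Rainfall + 2  [with Births=1, Rainfall=-1]  = 2
Without intervention: Prey = -3·Rainfall + 3  [with Rainfall=-1]  = 6; Births = Prey·Rainfall  [with Prey=6, Rainfall=-1]  = -6; Deaths = Births + Rainfall + 2  [with Births=-6, Rainfall=-1]  = -5.
Change = 2 − (-5) = 7.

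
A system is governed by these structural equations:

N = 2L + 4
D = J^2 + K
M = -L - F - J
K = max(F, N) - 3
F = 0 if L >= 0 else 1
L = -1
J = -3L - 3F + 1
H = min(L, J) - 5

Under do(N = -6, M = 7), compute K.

Setting N = -6, M = 7 by intervention discards those variables' equations.
F = 0 if L >= 0 else 1  [with L=-1]  = 1
K = max(F, N) - 3  [with F=1, N=-6]  = -2

-2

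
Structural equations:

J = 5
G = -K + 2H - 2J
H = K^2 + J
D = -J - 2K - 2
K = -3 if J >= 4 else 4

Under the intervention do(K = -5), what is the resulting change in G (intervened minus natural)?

34

do(K=-5) replaces the equation K = -3 if J >= 4 else 4 with the constant K = -5.
H = K^2 + J  [with K=-5, J=5]  = 30
G = -K + 2H - 2J  [with K=-5, H=30, J=5]  = 55
Without intervention: K = -3 if J >= 4 else 4  [with J=5]  = -3; H = K^2 + J  [with K=-3, J=5]  = 14; G = -K + 2H - 2J  [with K=-3, H=14, J=5]  = 21.
Change = 55 − 21 = 34.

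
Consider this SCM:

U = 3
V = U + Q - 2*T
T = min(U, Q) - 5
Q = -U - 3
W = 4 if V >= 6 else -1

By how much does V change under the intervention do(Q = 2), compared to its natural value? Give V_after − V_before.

-8

Under do(Q=2), the mechanism Q = -U - 3 is discarded; Q is fixed at 2.
T = min(U, Q) - 5  [with U=3, Q=2]  = -3
V = U + Q - 2*T  [with U=3, Q=2, T=-3]  = 11
Without intervention: Q = -U - 3  [with U=3]  = -6; T = min(U, Q) - 5  [with U=3, Q=-6]  = -11; V = U + Q - 2*T  [with U=3, Q=-6, T=-11]  = 19.
Change = 11 − 19 = -8.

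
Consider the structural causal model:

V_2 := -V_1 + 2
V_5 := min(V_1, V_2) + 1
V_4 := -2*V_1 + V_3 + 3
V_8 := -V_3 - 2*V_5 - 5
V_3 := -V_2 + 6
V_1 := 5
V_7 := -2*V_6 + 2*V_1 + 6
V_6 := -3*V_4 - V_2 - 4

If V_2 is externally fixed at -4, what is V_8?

do(V_2=-4) replaces the equation V_2 := -V_1 + 2 with the constant V_2 = -4.
V_3 = -V_2 + 6  [with V_2=-4]  = 10
V_5 = min(V_1, V_2) + 1  [with V_1=5, V_2=-4]  = -3
V_8 = -V_3 - 2*V_5 - 5  [with V_3=10, V_5=-3]  = -9

-9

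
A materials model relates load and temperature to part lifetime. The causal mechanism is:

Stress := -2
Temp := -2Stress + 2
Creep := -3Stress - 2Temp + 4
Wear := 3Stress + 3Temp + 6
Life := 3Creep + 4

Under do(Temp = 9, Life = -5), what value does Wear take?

27

The joint intervention fixes Temp = 9, Life = -5, removing each variable's own equation.
Wear = 3Stress + 3Temp + 6  [with Stress=-2, Temp=9]  = 27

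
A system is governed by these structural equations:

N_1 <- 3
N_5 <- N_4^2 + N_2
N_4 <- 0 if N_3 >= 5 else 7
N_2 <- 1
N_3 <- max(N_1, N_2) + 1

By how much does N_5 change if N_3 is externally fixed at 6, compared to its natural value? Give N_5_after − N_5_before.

-49

do(N_3=6) replaces the equation N_3 <- max(N_1, N_2) + 1 with the constant N_3 = 6.
N_4 = 0 if N_3 >= 5 else 7  [with N_3=6]  = 0
N_5 = N_4^2 + N_2  [with N_4=0, N_2=1]  = 1
Without intervention: N_3 = max(N_1, N_2) + 1  [with N_1=3, N_2=1]  = 4; N_4 = 0 if N_3 >= 5 else 7  [with N_3=4]  = 7; N_5 = N_4^2 + N_2  [with N_4=7, N_2=1]  = 50.
Change = 1 − 50 = -49.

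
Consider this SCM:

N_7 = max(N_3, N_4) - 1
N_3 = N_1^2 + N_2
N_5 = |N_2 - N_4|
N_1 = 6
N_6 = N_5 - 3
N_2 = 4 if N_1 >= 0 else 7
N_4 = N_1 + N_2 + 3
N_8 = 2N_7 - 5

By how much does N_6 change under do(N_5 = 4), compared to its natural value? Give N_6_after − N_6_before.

The intervention breaks the incoming arrows to N_5: N_5 = |N_2 - N_4| no longer applies, and N_5 = 4.
N_6 = N_5 - 3  [with N_5=4]  = 1
Without intervention: N_2 = 4 if N_1 >= 0 else 7  [with N_1=6]  = 4; N_4 = N_1 + N_2 + 3  [with N_1=6, N_2=4]  = 13; N_5 = |N_2 - N_4|  [with N_2=4, N_4=13]  = 9; N_6 = N_5 - 3  [with N_5=9]  = 6.
Change = 1 − 6 = -5.

-5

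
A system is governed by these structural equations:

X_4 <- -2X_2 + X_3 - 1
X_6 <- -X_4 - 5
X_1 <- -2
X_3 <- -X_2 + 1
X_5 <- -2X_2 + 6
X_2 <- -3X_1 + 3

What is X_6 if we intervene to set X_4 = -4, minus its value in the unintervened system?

Under do(X_4=-4), the mechanism X_4 <- -2X_2 + X_3 - 1 is discarded; X_4 is fixed at -4.
X_6 = -X_4 - 5  [with X_4=-4]  = -1
Without intervention: X_2 = -3X_1 + 3  [with X_1=-2]  = 9; X_3 = -X_2 + 1  [with X_2=9]  = -8; X_4 = -2X_2 + X_3 - 1  [with X_2=9, X_3=-8]  = -27; X_6 = -X_4 - 5  [with X_4=-27]  = 22.
Change = -1 − 22 = -23.

-23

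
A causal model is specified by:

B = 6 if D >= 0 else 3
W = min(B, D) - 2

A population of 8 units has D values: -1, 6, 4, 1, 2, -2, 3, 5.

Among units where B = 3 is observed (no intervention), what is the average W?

Conditioning on B=3 selects the 2 unit(s) with D ∈ {-1, -2}. Their W values: -3, -4. Mean = -3.5.

-3.5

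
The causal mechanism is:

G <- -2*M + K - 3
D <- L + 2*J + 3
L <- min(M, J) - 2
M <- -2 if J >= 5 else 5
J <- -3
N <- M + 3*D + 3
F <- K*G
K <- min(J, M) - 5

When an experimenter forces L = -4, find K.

The intervention breaks the incoming arrows to L: L <- min(M, J) - 2 no longer applies, and L = -4.
K is not downstream of the intervention, so its value is determined by the original equations.
M = -2 if J >= 5 else 5  [with J=-3]  = 5
K = min(J, M) - 5  [with J=-3, M=5]  = -8

-8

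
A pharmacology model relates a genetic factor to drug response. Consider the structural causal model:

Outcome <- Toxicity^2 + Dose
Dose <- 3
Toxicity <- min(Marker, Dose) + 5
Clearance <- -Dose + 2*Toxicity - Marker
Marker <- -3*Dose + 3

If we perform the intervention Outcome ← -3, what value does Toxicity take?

-1

do(Outcome=-3) replaces the equation Outcome <- Toxicity^2 + Dose with the constant Outcome = -3.
Toxicity is not downstream of the intervention, so its value is determined by the original equations.
Marker = -3*Dose + 3  [with Dose=3]  = -6
Toxicity = min(Marker, Dose) + 5  [with Marker=-6, Dose=3]  = -1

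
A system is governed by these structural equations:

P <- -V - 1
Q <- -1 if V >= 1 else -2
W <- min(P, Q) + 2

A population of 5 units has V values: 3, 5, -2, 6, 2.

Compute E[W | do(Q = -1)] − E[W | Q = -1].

0.8

Under do(Q=-1), Q's equation is replaced by Q=-1 for every unit. Per-unit W: -2, -4, 1, -5, -1. Mean = -2.2.
Observing Q=-1 restricts to units where Q's equation naturally yields -1: V ∈ {3, 5, 6, 2}. In that subpopulation W = -2, -4, -5, -1, mean -3.
Difference = -2.2 − (-3) = 0.8.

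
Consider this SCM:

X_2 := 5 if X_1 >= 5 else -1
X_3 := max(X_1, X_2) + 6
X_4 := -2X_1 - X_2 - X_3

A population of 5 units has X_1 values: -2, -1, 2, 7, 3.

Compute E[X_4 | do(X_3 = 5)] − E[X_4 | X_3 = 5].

do(X_3=5) breaks X_3's dependence on X_1. With X_3=5 fixed, X_4 across the units is 0, -2, -8, -24, -10, mean -8.8.
Observing X_3=5 restricts to units where X_3's equation naturally yields 5: X_1 ∈ {-2, -1}. In that subpopulation X_4 = 0, -2, mean -1.
Difference = -8.8 − (-1) = -7.8.

-7.8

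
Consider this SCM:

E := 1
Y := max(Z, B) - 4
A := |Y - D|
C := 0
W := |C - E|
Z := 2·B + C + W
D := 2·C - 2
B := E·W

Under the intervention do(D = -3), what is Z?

3

The intervention breaks the incoming arrows to D: D := 2·C - 2 no longer applies, and D = -3.
Z is not downstream of the intervention, so its value is determined by the original equations.
W = |C - E|  [with C=0, E=1]  = 1
B = E·W  [with E=1, W=1]  = 1
Z = 2·B + C + W  [with B=1, C=0, W=1]  = 3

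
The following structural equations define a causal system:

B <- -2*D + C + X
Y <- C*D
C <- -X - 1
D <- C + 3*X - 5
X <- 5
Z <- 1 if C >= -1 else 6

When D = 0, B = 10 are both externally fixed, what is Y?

Setting D = 0, B = 10 by intervention discards those variables' equations.
C = -X - 1  [with X=5]  = -6
Y = C*D  [with C=-6, D=0]  = 0

0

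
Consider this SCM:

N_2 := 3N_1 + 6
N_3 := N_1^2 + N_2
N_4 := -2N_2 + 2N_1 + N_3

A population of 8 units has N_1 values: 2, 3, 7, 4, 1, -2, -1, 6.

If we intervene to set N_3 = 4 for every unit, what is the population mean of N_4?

The intervention sets N_3=4 in all 8 units regardless of N_1. Recomputing N_4 per unit gives -16, -20, -36, -24, -12, 0, -4, -32; average -18.

-18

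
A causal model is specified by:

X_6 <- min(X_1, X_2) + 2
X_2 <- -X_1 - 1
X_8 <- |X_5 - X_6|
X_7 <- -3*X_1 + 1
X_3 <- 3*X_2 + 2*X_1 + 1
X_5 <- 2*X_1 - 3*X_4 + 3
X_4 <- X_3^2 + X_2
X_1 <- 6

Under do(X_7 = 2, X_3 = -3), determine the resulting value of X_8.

Setting X_7 = 2, X_3 = -3 by intervention discards those variables' equations.
X_2 = -X_1 - 1  [with X_1=6]  = -7
X_4 = X_3^2 + X_2  [with X_3=-3, X_2=-7]  = 2
X_5 = 2*X_1 - 3*X_4 + 3  [with X_1=6, X_4=2]  = 9
X_6 = min(X_1, X_2) + 2  [with X_1=6, X_2=-7]  = -5
X_8 = |X_5 - X_6|  [with X_5=9, X_6=-5]  = 14

14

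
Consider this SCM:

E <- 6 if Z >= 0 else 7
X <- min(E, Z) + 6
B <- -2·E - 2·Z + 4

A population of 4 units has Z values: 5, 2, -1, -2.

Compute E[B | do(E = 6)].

-10

Every unit gets E=6 under the intervention. B values become -18, -12, -6, -4; E[B|do(E=6)] = -10.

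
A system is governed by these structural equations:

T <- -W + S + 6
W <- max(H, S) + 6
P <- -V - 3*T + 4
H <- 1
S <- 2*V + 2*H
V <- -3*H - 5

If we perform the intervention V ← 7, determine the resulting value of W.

Under do(V=7), the mechanism V <- -3*H - 5 is discarded; V is fixed at 7.
S = 2*V + 2*H  [with V=7, H=1]  = 16
W = max(H, S) + 6  [with H=1, S=16]  = 22

22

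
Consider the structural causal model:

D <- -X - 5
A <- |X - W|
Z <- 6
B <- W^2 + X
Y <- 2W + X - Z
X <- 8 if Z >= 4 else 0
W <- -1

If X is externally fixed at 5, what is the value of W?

Under do(X=5), the mechanism X <- 8 if Z >= 4 else 0 is discarded; X is fixed at 5.
Since W is not a descendant of the intervened variable, it is unaffected.

-1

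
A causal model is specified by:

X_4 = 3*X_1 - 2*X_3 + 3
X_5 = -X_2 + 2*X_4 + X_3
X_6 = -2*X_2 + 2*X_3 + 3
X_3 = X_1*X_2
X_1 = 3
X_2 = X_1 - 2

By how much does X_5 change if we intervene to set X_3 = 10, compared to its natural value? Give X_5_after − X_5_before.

-21

do(X_3=10) replaces the equation X_3 = X_1*X_2 with the constant X_3 = 10.
X_2 = X_1 - 2  [with X_1=3]  = 1
X_4 = 3*X_1 - 2*X_3 + 3  [with X_1=3, X_3=10]  = -8
X_5 = -X_2 + 2*X_4 + X_3  [with X_2=1, X_4=-8, X_3=10]  = -7
Without intervention: X_2 = X_1 - 2  [with X_1=3]  = 1; X_3 = X_1*X_2  [with X_1=3, X_2=1]  = 3; X_4 = 3*X_1 - 2*X_3 + 3  [with X_1=3, X_3=3]  = 6; X_5 = -X_2 + 2*X_4 + X_3  [with X_2=1, X_4=6, X_3=3]  = 14.
Change = -7 − 14 = -21.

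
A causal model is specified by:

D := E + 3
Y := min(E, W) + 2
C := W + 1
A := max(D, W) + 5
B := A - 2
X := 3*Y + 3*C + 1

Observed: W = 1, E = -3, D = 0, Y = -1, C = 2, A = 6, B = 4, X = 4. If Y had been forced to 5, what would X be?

do(Y=5) replaces the equation Y := min(E, W) + 2 with the constant Y = 5.
C = W + 1  [with W=1]  = 2
X = 3*Y + 3*C + 1  [with Y=5, C=2]  = 22

22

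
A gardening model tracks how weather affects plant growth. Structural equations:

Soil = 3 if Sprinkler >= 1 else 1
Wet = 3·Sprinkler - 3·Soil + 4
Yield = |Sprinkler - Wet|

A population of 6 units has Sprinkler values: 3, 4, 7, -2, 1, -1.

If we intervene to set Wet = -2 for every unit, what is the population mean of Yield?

4

do(Wet=-2) breaks Wet's dependence on Sprinkler. With Wet=-2 fixed, Yield across the units is 5, 6, 9, 0, 3, 1, mean 4.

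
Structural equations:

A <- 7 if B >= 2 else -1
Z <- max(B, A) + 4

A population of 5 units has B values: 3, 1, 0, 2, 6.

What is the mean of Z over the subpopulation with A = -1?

Observing A=-1 restricts to units where A's equation naturally yields -1: B ∈ {1, 0}. In that subpopulation Z = 5, 4, mean 4.5.

4.5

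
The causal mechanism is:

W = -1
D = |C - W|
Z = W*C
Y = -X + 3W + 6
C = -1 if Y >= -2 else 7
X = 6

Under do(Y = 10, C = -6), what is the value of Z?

Setting Y = 10, C = -6 by intervention discards those variables' equations.
Z = W*C  [with W=-1, C=-6]  = 6

6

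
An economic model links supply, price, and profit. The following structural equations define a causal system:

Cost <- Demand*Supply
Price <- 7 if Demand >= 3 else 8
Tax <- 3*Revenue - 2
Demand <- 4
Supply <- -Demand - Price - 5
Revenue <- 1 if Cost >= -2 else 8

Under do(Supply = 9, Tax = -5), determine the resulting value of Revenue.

1

The joint intervention fixes Supply = 9, Tax = -5, removing each variable's own equation.
Cost = Demand*Supply  [with Demand=4, Supply=9]  = 36
Revenue = 1 if Cost >= -2 else 8  [with Cost=36]  = 1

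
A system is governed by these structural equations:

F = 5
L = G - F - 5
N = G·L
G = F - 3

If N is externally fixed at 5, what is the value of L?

-8

Under do(N=5), the mechanism N = G·L is discarded; N is fixed at 5.
Since L is not a descendant of the intervened variable, it is unaffected.
G = F - 3  [with F=5]  = 2
L = G - F - 5  [with G=2, F=5]  = -8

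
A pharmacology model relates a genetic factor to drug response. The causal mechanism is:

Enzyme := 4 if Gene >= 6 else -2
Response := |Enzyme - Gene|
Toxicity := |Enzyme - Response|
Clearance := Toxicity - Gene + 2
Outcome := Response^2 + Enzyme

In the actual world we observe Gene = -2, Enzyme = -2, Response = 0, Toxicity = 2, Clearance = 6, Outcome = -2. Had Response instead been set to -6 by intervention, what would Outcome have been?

34

The intervention breaks the incoming arrows to Response: Response := |Enzyme - Gene| no longer applies, and Response = -6.
Enzyme = 4 if Gene >= 6 else -2  [with Gene=-2]  = -2
Outcome = Response^2 + Enzyme  [with Response=-6, Enzyme=-2]  = 34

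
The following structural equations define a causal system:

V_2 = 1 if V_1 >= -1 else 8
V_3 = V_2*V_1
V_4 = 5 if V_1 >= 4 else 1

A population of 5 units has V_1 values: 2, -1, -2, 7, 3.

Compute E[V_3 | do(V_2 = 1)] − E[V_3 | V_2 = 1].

-0.95

Every unit gets V_2=1 under the intervention. V_3 values become 2, -1, -2, 7, 3; E[V_3|do(V_2=1)] = 1.8.
E[V_3|V_2=1] averages over only the 4 units with V_2=1 (V_1 = 2, -1, 7, 3): V_3 = 2, -1, 7, 3, mean 2.75.
Difference = 1.8 − 2.75 = -0.95.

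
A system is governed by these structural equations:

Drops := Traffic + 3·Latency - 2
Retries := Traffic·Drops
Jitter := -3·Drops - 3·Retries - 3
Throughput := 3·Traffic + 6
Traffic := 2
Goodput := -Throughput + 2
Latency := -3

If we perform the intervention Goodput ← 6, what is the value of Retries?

Under do(Goodput=6), the mechanism Goodput := -Throughput + 2 is discarded; Goodput is fixed at 6.
Since Retries is not a descendant of the intervened variable, it is unaffected.
Drops = Traffic + 3·Latency - 2  [with Traffic=2, Latency=-3]  = -9
Retries = Traffic·Drops  [with Traffic=2, Drops=-9]  = -18

-18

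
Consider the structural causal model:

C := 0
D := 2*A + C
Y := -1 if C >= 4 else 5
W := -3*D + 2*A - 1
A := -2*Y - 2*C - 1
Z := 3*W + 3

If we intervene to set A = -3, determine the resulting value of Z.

36

The intervention breaks the incoming arrows to A: A := -2*Y - 2*C - 1 no longer applies, and A = -3.
D = 2*A + C  [with A=-3, C=0]  = -6
W = -3*D + 2*A - 1  [with D=-6, A=-3]  = 11
Z = 3*W + 3  [with W=11]  = 36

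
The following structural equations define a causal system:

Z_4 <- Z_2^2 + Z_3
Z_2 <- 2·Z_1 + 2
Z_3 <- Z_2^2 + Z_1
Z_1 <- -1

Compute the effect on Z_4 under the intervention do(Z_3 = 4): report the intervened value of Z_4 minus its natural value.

The intervention breaks the incoming arrows to Z_3: Z_3 <- Z_2^2 + Z_1 no longer applies, and Z_3 = 4.
Z_2 = 2·Z_1 + 2  [with Z_1=-1]  = 0
Z_4 = Z_2^2 + Z_3  [with Z_2=0, Z_3=4]  = 4
Without intervention: Z_2 = 2·Z_1 + 2  [with Z_1=-1]  = 0; Z_3 = Z_2^2 + Z_1  [with Z_2=0, Z_1=-1]  = -1; Z_4 = Z_2^2 + Z_3  [with Z_2=0, Z_3=-1]  = -1.
Change = 4 − (-1) = 5.

5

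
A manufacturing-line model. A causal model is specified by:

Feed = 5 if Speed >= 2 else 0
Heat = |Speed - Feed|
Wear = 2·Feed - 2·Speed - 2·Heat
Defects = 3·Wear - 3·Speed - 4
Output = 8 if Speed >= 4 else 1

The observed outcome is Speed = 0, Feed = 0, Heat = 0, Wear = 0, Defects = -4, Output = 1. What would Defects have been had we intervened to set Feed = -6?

do(Feed=-6) replaces the equation Feed = 5 if Speed >= 2 else 0 with the constant Feed = -6.
Heat = |Speed - Feed|  [with Speed=0, Feed=-6]  = 6
Wear = 2·Feed - 2·Speed - 2·Heat  [with Feed=-6, Speed=0, Heat=6]  = -24
Defects = 3·Wear - 3·Speed - 4  [with Wear=-24, Speed=0]  = -76

-76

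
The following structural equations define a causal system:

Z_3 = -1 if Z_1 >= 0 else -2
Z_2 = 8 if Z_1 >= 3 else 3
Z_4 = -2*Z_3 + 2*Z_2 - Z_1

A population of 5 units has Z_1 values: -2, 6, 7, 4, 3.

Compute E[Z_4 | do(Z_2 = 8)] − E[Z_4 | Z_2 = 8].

Under do(Z_2=8), Z_2's equation is replaced by Z_2=8 for every unit. Per-unit Z_4: 22, 12, 11, 14, 15. Mean = 14.8.
Observing Z_2=8 restricts to units where Z_2's equation naturally yields 8: Z_1 ∈ {6, 7, 4, 3}. In that subpopulation Z_4 = 12, 11, 14, 15, mean 13.
Difference = 14.8 − 13 = 1.8.

1.8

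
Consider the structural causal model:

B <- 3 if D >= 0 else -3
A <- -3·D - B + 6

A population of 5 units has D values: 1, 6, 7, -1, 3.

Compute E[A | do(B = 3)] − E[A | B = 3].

3.15

Every unit gets B=3 under the intervention. A values become 0, -15, -18, 6, -6; E[A|do(B=3)] = -6.6.
E[A|B=3] averages over only the 4 units with B=3 (D = 1, 6, 7, 3): A = 0, -15, -18, -6, mean -9.75.
Difference = -6.6 − (-9.75) = 3.15.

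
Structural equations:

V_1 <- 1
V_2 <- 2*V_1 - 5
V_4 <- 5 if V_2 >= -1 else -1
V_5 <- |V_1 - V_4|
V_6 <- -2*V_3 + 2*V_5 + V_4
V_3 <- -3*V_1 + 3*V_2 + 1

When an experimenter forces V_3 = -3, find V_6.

The intervention breaks the incoming arrows to V_3: V_3 <- -3*V_1 + 3*V_2 + 1 no longer applies, and V_3 = -3.
V_2 = 2*V_1 - 5  [with V_1=1]  = -3
V_4 = 5 if V_2 >= -1 else -1  [with V_2=-3]  = -1
V_5 = |V_1 - V_4|  [with V_1=1, V_4=-1]  = 2
V_6 = -2*V_3 + 2*V_5 + V_4  [with V_3=-3, V_5=2, V_4=-1]  = 9

9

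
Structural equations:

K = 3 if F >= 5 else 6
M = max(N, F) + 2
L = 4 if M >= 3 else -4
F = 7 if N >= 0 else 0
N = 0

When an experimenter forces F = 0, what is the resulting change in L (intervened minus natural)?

Under do(F=0), the mechanism F = 7 if N >= 0 else 0 is discarded; F is fixed at 0.
M = max(N, F) + 2  [with N=0, F=0]  = 2
L = 4 if M >= 3 else -4  [with M=2]  = -4
Without intervention: F = 7 if N >= 0 else 0  [with N=0]  = 7; M = max(N, F) + 2  [with N=0, F=7]  = 9; L = 4 if M >= 3 else -4  [with M=9]  = 4.
Change = -4 − 4 = -8.

-8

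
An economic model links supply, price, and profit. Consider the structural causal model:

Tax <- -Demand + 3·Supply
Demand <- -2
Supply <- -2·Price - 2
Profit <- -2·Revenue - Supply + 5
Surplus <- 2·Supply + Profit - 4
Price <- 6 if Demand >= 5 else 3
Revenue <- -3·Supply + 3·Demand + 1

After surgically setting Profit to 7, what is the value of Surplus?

Intervening sets Profit = 7 and removes its equation (Profit <- -2·Revenue - Supply + 5).
Price = 6 if Demand >= 5 else 3  [with Demand=-2]  = 3
Supply = -2·Price - 2  [with Price=3]  = -8
Surplus = 2·Supply + Profit - 4  [with Supply=-8, Profit=7]  = -13

-13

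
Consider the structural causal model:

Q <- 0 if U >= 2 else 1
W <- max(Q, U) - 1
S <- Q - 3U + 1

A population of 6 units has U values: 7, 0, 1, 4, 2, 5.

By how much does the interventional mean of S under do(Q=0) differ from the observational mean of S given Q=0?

do(Q=0) breaks Q's dependence on U. With Q=0 fixed, S across the units is -20, 1, -2, -11, -5, -14, mean -8.5.
Conditioning on Q=0 selects the 4 unit(s) with U ∈ {7, 4, 2, 5}. Their S values: -20, -11, -5, -14. Mean = -12.5.
Difference = -8.5 − (-12.5) = 4.

4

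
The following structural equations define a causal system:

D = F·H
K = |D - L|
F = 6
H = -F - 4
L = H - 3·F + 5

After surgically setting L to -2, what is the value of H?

Under do(L=-2), the mechanism L = H - 3·F + 5 is discarded; L is fixed at -2.
Since H is not a descendant of the intervened variable, it is unaffected.
H = -F - 4  [with F=6]  = -10

-10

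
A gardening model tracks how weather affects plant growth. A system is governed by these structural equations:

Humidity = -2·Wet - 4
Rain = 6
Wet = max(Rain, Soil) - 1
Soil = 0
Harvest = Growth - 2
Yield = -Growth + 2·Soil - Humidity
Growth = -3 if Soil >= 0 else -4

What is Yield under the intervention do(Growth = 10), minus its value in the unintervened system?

Under do(Growth=10), the mechanism Growth = -3 if Soil >= 0 else -4 is discarded; Growth is fixed at 10.
Wet = max(Rain, Soil) - 1  [with Rain=6, Soil=0]  = 5
Humidity = -2·Wet - 4  [with Wet=5]  = -14
Yield = -Growth + 2·Soil - Humidity  [with Growth=10, Soil=0, Humidity=-14]  = 4
Without intervention: Wet = max(Rain, Soil) - 1  [with Rain=6, Soil=0]  = 5; Growth = -3 if Soil >= 0 else -4  [with Soil=0]  = -3; Humidity = -2·Wet - 4  [with Wet=5]  = -14; Yield = -Growth + 2·Soil - Humidity  [with Growth=-3, Soil=0, Humidity=-14]  = 17.
Change = 4 − 17 = -13.

-13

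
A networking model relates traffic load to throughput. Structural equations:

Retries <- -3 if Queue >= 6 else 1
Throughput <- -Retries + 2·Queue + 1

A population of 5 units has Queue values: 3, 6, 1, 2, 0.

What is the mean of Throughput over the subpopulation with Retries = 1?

Observing Retries=1 restricts to units where Retries's equation naturally yields 1: Queue ∈ {3, 1, 2, 0}. In that subpopulation Throughput = 6, 2, 4, 0, mean 3.

3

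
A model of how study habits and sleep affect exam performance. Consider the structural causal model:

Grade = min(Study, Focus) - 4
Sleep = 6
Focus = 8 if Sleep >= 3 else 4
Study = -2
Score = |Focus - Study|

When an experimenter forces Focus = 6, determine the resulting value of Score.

8

The intervention breaks the incoming arrows to Focus: Focus = 8 if Sleep >= 3 else 4 no longer applies, and Focus = 6.
Score = |Focus - Study|  [with Focus=6, Study=-2]  = 8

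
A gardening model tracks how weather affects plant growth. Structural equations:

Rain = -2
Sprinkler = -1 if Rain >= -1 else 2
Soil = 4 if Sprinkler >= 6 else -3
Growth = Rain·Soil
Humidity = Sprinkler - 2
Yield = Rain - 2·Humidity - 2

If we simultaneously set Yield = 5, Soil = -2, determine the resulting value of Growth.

4

Under do(Yield = 5, Soil = -2), each intervened variable's structural equation is replaced by its fixed value.
Growth = Rain·Soil  [with Rain=-2, Soil=-2]  = 4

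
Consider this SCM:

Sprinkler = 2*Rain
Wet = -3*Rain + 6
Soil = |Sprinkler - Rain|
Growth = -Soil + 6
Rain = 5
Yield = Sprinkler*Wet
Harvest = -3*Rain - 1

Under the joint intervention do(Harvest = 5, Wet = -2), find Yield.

Setting Harvest = 5, Wet = -2 by intervention discards those variables' equations.
Sprinkler = 2*Rain  [with Rain=5]  = 10
Yield = Sprinkler*Wet  [with Sprinkler=10, Wet=-2]  = -20

-20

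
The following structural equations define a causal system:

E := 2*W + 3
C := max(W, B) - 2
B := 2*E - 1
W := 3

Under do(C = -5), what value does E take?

9

The intervention breaks the incoming arrows to C: C := max(W, B) - 2 no longer applies, and C = -5.
Since E is not a descendant of the intervened variable, it is unaffected.
E = 2*W + 3  [with W=3]  = 9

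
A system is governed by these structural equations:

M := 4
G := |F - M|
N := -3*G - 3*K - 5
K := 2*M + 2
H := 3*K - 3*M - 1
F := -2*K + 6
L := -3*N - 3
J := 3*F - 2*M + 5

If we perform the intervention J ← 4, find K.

The intervention breaks the incoming arrows to J: J := 3*F - 2*M + 5 no longer applies, and J = 4.
K is not downstream of the intervention, so its value is determined by the original equations.
K = 2*M + 2  [with M=4]  = 10

10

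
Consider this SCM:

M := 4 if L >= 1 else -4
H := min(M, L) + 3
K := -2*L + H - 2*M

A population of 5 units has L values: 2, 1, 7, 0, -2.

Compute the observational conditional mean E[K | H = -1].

Observing H=-1 restricts to units where H's equation naturally yields -1: L ∈ {0, -2}. In that subpopulation K = 7, 11, mean 9.

9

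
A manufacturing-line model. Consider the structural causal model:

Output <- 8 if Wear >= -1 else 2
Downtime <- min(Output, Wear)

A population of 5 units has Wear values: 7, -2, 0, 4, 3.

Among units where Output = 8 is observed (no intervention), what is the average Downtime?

3.5

E[Downtime|Output=8] averages over only the 4 units with Output=8 (Wear = 7, 0, 4, 3): Downtime = 7, 0, 4, 3, mean 3.5.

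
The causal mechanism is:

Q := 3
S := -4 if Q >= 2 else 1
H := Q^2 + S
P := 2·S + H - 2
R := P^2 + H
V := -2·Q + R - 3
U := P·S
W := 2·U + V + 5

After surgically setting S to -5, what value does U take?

Under do(S=-5), the mechanism S := -4 if Q >= 2 else 1 is discarded; S is fixed at -5.
H = Q^2 + S  [with Q=3, S=-5]  = 4
P = 2·S + H - 2  [with S=-5, H=4]  = -8
U = P·S  [with P=-8, S=-5]  = 40

40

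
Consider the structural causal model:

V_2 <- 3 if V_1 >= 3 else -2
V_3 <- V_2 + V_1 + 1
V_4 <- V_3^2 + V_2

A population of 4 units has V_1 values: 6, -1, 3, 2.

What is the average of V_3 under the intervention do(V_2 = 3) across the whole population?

6.5

Every unit gets V_2=3 under the intervention. V_3 values become 10, 3, 7, 6; E[V_3|do(V_2=3)] = 6.5.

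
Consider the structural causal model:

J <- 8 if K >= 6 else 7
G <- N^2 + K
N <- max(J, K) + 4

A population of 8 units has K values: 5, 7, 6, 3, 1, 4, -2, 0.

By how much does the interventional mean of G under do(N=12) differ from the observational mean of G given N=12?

Every unit gets N=12 under the intervention. G values become 149, 151, 150, 147, 145, 148, 142, 144; E[G|do(N=12)] = 147.
Conditioning on N=12 selects the 2 unit(s) with K ∈ {7, 6}. Their G values: 151, 150. Mean = 150.5.
Difference = 147 − 150.5 = -3.5.

-3.5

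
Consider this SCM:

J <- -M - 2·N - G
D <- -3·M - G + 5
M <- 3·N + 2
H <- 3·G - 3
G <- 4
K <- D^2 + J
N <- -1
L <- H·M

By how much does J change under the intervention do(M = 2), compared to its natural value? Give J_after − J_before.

-3

The intervention breaks the incoming arrows to M: M <- 3·N + 2 no longer applies, and M = 2.
J = -M - 2·N - G  [with M=2, N=-1, G=4]  = -4
Without intervention: M = 3·N + 2  [with N=-1]  = -1; J = -M - 2·N - G  [with M=-1, N=-1, G=4]  = -1.
Change = -4 − (-1) = -3.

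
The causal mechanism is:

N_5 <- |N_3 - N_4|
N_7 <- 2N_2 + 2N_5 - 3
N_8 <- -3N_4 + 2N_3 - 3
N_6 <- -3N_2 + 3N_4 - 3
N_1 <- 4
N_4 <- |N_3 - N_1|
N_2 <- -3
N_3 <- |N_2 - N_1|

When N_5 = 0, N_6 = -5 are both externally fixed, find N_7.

Under do(N_5 = 0, N_6 = -5), each intervened variable's structural equation is replaced by its fixed value.
N_7 = 2N_2 + 2N_5 - 3  [with N_2=-3, N_5=0]  = -9

-9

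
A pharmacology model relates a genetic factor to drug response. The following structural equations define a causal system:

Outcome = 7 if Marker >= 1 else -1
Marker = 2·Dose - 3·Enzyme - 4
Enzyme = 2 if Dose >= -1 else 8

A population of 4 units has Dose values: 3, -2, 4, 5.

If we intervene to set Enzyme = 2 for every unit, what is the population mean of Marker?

-5

Every unit gets Enzyme=2 under the intervention. Marker values become -4, -14, -2, 0; E[Marker|do(Enzyme=2)] = -5.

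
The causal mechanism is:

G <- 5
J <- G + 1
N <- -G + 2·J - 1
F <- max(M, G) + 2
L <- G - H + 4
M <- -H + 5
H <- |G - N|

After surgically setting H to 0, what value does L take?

9

The intervention breaks the incoming arrows to H: H <- |G - N| no longer applies, and H = 0.
L = G - H + 4  [with G=5, H=0]  = 9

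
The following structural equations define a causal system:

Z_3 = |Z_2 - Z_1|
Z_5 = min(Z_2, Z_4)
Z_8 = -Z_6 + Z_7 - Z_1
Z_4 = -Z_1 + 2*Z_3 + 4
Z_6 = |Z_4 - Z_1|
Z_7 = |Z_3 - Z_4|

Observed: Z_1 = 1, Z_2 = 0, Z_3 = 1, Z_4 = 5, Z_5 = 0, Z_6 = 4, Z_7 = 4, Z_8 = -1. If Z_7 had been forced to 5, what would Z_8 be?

do(Z_7=5) replaces the equation Z_7 = |Z_3 - Z_4| with the constant Z_7 = 5.
Z_3 = |Z_2 - Z_1|  [with Z_2=0, Z_1=1]  = 1
Z_4 = -Z_1 + 2*Z_3 + 4  [with Z_1=1, Z_3=1]  = 5
Z_6 = |Z_4 - Z_1|  [with Z_4=5, Z_1=1]  = 4
Z_8 = -Z_6 + Z_7 - Z_1  [with Z_6=4, Z_7=5, Z_1=1]  = 0

0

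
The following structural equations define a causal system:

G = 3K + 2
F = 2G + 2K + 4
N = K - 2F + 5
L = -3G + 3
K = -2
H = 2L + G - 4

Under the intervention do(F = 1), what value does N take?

1

do(F=1) replaces the equation F = 2G + 2K + 4 with the constant F = 1.
N = K - 2F + 5  [with K=-2, F=1]  = 1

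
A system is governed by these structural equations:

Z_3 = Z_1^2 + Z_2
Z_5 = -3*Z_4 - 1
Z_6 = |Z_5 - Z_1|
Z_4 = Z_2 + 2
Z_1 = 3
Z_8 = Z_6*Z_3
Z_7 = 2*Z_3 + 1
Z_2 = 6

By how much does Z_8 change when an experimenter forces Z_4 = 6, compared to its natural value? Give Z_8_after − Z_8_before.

-90

do(Z_4=6) replaces the equation Z_4 = Z_2 + 2 with the constant Z_4 = 6.
Z_3 = Z_1^2 + Z_2  [with Z_1=3, Z_2=6]  = 15
Z_5 = -3*Z_4 - 1  [with Z_4=6]  = -19
Z_6 = |Z_5 - Z_1|  [with Z_5=-19, Z_1=3]  = 22
Z_8 = Z_6*Z_3  [with Z_6=22, Z_3=15]  = 330
Without intervention: Z_3 = Z_1^2 + Z_2  [with Z_1=3, Z_2=6]  = 15; Z_4 = Z_2 + 2  [with Z_2=6]  = 8; Z_5 = -3*Z_4 - 1  [with Z_4=8]  = -25; Z_6 = |Z_5 - Z_1|  [with Z_5=-25, Z_1=3]  = 28; Z_8 = Z_6*Z_3  [with Z_6=28, Z_3=15]  = 420.
Change = 330 − 420 = -90.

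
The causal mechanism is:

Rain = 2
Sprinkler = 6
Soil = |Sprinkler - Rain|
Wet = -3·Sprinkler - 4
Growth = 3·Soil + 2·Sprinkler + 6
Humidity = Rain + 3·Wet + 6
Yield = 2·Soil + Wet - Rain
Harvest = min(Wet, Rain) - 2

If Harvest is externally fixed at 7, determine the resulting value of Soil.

Under do(Harvest=7), the mechanism Harvest = min(Wet, Rain) - 2 is discarded; Harvest is fixed at 7.
No directed path runs from Harvest to Soil, so Soil keeps its natural value.
Soil = |Sprinkler - Rain|  [with Sprinkler=6, Rain=2]  = 4

4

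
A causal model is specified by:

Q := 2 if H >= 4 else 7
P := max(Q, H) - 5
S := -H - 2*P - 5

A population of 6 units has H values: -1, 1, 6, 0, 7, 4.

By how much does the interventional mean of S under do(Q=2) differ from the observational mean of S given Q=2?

do(Q=2) breaks Q's dependence on H. With Q=2 fixed, S across the units is 2, 0, -13, 1, -16, -7, mean -5.5.
Conditioning on Q=2 selects the 3 unit(s) with H ∈ {6, 7, 4}. Their S values: -13, -16, -7. Mean = -12.
Difference = -5.5 − (-12) = 6.5.

6.5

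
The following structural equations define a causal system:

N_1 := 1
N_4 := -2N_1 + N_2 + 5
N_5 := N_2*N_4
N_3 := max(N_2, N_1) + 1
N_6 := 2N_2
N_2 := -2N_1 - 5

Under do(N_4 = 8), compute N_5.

-56

Intervening sets N_4 = 8 and removes its equation (N_4 := -2N_1 + N_2 + 5).
N_2 = -2N_1 - 5  [with N_1=1]  = -7
N_5 = N_2*N_4  [with N_2=-7, N_4=8]  = -56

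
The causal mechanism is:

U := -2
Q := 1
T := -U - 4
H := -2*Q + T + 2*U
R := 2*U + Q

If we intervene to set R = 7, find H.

-8

The intervention breaks the incoming arrows to R: R := 2*U + Q no longer applies, and R = 7.
Since H is not a descendant of the intervened variable, it is unaffected.
T = -U - 4  [with U=-2]  = -2
H = -2*Q + T + 2*U  [with Q=1, T=-2, U=-2]  = -8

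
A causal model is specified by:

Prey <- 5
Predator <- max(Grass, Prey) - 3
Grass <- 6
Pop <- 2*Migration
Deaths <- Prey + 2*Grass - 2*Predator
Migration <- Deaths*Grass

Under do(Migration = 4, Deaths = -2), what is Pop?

8

Setting Migration = 4, Deaths = -2 by intervention discards those variables' equations.
Pop = 2*Migration  [with Migration=4]  = 8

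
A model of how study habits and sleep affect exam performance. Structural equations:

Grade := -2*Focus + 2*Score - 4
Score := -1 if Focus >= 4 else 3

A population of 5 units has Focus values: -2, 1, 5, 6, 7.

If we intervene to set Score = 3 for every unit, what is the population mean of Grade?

Under do(Score=3), Score's equation is replaced by Score=3 for every unit. Per-unit Grade: 6, 0, -8, -10, -12. Mean = -4.8.

-4.8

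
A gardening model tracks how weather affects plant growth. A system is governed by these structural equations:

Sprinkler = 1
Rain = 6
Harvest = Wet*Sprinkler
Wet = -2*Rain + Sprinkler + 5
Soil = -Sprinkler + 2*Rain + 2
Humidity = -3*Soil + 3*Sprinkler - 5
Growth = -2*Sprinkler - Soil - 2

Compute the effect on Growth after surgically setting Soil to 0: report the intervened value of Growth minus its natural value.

do(Soil=0) replaces the equation Soil = -Sprinkler + 2*Rain + 2 with the constant Soil = 0.
Growth = -2*Sprinkler - Soil - 2  [with Sprinkler=1, Soil=0]  = -4
Without intervention: Soil = -Sprinkler + 2*Rain + 2  [with Sprinkler=1, Rain=6]  = 13; Growth = -2*Sprinkler - Soil - 2  [with Sprinkler=1, Soil=13]  = -17.
Change = -4 − (-17) = 13.

13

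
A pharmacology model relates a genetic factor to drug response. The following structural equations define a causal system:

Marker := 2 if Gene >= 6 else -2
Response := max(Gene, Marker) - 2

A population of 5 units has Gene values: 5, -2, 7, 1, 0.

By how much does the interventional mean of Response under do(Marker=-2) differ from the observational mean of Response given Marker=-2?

1.2

Every unit gets Marker=-2 under the intervention. Response values become 3, -4, 5, -1, -2; E[Response|do(Marker=-2)] = 0.2.
Conditioning on Marker=-2 selects the 4 unit(s) with Gene ∈ {5, -2, 1, 0}. Their Response values: 3, -4, -1, -2. Mean = -1.
Difference = 0.2 − (-1) = 1.2.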